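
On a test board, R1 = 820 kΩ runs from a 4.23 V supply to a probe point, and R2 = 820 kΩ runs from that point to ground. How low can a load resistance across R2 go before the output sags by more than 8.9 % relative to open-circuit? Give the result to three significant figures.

Output resistance R_th = R1‖R2 = (820 × 820)/1640 = 410.0 kΩ.
The fractional drop is R_th/(R_th + R_L); requiring this ≤ 0.0890 gives R_L ≥ R_th(1/0.0890 − 1) = 410.0 × 10.24 = 4.20 MΩ.

R_L(min) ≈ 4.20 MΩ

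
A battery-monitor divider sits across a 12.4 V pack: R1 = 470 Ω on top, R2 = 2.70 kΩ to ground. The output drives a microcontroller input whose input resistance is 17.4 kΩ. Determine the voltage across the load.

V_out ≈ 10.3 V

The load sits in parallel with R2: R2‖R_L = (2700 × 17400) / (2700 + 17400) = 2337 Ω.
V_out = 12.4 × 2337 / (470 + 2337) = 12.4 × 2337/2807 = 10.3 V.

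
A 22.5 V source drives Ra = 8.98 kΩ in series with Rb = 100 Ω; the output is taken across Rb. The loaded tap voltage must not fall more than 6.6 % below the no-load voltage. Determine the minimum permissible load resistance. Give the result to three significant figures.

Output resistance R_th = Ra‖Rb = (8980 × 100)/9080 = 98.90 Ω.
The fractional drop is R_th/(R_th + R_L); requiring this ≤ 0.0660 gives R_L ≥ R_th(1/0.0660 − 1) = 98.90 × 14.15 = 1.40 kΩ.

R_L(min) ≈ 1.40 kΩ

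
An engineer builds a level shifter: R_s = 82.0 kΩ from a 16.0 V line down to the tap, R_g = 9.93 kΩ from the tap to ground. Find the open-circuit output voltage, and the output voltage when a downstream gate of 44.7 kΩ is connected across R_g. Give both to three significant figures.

Unloaded: 1.73 V; loaded: 1.44 V

Open-circuit: V = 16.0 × 9.93/(82.0 + 9.93) = 1.73 V.
With the load, R_g becomes R_g‖R_L = 8.125 kΩ, so V = 16.0 × 8.125/90.13 = 1.44 V.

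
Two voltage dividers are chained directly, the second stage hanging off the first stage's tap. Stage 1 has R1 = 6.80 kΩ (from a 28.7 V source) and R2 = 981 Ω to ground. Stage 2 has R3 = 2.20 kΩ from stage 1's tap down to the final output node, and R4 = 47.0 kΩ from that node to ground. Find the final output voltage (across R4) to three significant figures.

V_out ≈ 3.40 V

Stage 2 presents R3+R4 = 49200 Ω as a load on stage 1's tap.
Stage 1's lower leg becomes R2‖(R3+R4) = 961.8 Ω, so V_mid = 28.7 × 961.8/7762 = 3.556 V.
Stage 2 is itself unloaded: V_out = V_mid × R4/(R3+R4) = 3.556 × 47000/49200 = 3.40 V.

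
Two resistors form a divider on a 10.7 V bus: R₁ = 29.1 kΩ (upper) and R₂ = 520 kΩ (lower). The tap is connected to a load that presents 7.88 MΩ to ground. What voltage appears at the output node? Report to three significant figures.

The load sits in parallel with R₂: R₂‖R_L = (520 × 7880) / (520 + 7880) = 487.8 kΩ.
V_out = 10.7 × 487.8 / (29.1 + 487.8) = 10.7 × 487.8/516.9 = 10.1 V.

V_out ≈ 10.1 V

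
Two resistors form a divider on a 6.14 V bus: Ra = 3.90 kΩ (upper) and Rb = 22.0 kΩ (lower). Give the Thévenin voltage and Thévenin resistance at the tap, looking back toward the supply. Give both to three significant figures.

V_th is the open-circuit tap voltage: 6.14 × 22.0/(3.90 + 22.0) = 5.22 V.
With the supply zeroed, Ra and Rb appear in parallel from the tap: R_th = Ra‖Rb = (3.90 × 22.0)/25.90 = 3.31 kΩ.

V_th = 5.22 V, R_th = 3.31 kΩ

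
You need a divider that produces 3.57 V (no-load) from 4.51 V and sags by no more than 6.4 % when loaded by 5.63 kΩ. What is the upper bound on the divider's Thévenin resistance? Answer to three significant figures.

R_th ≤ 385 Ω

Loading drop = R_th/(R_th + R_L) ≤ 0.0640, so R_th ≤ R_L · ε/(1−ε) = 5.63 kΩ × 0.0640/0.9360 = 385 Ω.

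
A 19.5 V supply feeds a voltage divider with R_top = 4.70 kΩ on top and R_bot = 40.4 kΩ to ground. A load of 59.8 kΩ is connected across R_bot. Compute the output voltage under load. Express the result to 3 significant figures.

V_out ≈ 16.3 V

The load sits in parallel with R_bot: R_bot‖R_L = (40.4 × 59.8) / (40.4 + 59.8) = 24.11 kΩ.
V_out = 19.5 × 24.11 / (4.70 + 24.11) = 19.5 × 24.11/28.81 = 16.3 V.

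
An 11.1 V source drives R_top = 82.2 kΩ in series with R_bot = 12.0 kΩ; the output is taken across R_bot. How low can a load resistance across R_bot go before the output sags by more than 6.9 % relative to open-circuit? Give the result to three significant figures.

R_L(min) ≈ 141 kΩ

Output resistance R_th = R_top‖R_bot = (82.2 × 12.0)/94.20 = 10.47 kΩ.
The fractional drop is R_th/(R_th + R_L); requiring this ≤ 0.0690 gives R_L ≥ R_th(1/0.0690 − 1) = 10.47 × 13.49 = 141 kΩ.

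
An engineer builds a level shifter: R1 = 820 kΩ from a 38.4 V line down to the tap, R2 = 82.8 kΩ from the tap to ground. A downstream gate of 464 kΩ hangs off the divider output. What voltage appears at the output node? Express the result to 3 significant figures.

The load sits in parallel with R2: R2‖R_L = (82.8 × 464) / (82.8 + 464) = 70.26 kΩ.
V_out = 38.4 × 70.26 / (820 + 70.26) = 38.4 × 70.26/890.3 = 3.03 V.
(Unloaded it would have been 3.52 V.)

V_out ≈ 3.03 V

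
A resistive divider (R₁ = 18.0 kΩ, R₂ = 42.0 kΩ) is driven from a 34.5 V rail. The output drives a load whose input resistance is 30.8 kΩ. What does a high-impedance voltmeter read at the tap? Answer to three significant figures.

V_out ≈ 17.1 V

The load sits in parallel with R₂: R₂‖R_L = (42.0 × 30.8) / (42.0 + 30.8) = 17.77 kΩ.
V_out = 34.5 × 17.77 / (18.0 + 17.77) = 34.5 × 17.77/35.77 = 17.1 V.
(Unloaded it would have been 24.1 V.)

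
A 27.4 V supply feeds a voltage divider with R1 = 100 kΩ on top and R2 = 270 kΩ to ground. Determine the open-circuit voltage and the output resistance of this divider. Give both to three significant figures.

V_th is the open-circuit tap voltage: 27.4 × 270/(100 + 270) = 20.0 V.
With the supply zeroed, R1 and R2 appear in parallel from the tap: R_th = R1‖R2 = (100 × 270)/370.0 = 73.0 kΩ.

V_th = 20.0 V, R_th = 73.0 kΩ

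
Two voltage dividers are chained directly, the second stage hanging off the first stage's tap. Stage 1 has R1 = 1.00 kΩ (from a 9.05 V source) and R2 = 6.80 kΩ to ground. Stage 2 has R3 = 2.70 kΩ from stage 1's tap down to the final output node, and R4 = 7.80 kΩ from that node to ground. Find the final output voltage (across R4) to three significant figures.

V_out ≈ 5.41 V

Stage 2 presents R3+R4 = 10.50 kΩ as a load on stage 1's tap.
Stage 1's lower leg becomes R2‖(R3+R4) = 4.127 kΩ, so V_mid = 9.05 × 4.127/5.127 = 7.285 V.
Stage 2 is itself unloaded: V_out = V_mid × R4/(R3+R4) = 7.285 × 7.80/10.50 = 5.41 V.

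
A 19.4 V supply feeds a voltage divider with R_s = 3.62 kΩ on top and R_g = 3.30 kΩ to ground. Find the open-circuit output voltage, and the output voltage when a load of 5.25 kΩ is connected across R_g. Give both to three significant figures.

Unloaded: 9.25 V; loaded: 6.96 V

Open-circuit: V = 19.4 × 3.30/(3.62 + 3.30) = 9.25 V.
With the load, R_g becomes R_g‖R_L = 2.026 kΩ, so V = 19.4 × 2.026/5.646 = 6.96 V.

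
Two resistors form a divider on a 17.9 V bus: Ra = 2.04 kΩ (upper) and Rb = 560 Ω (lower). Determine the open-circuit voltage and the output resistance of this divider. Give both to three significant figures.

V_th = 3.86 V, R_th = 439 Ω

V_th is the open-circuit tap voltage: 17.9 × 560/(2040 + 560) = 3.86 V.
With the supply zeroed, Ra and Rb appear in parallel from the tap: R_th = Ra‖Rb = (2040 × 560)/2600 = 439 Ω.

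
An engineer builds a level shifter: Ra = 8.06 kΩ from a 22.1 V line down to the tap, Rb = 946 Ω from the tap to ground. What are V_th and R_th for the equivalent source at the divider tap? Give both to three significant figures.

V_th is the open-circuit tap voltage: 22.1 × 946/(8060 + 946) = 2.32 V.
With the supply zeroed, Ra and Rb appear in parallel from the tap: R_th = Ra‖Rb = (8060 × 946)/9006 = 847 Ω.

V_th = 2.32 V, R_th = 847 Ω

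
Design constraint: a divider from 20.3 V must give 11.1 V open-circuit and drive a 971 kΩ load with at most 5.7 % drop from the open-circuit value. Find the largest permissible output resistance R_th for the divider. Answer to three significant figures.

Loading drop = R_th/(R_th + R_L) ≤ 0.0570, so R_th ≤ R_L · ε/(1−ε) = 971 kΩ × 0.0570/0.9430 = 58.7 kΩ.

R_th ≤ 58.7 kΩ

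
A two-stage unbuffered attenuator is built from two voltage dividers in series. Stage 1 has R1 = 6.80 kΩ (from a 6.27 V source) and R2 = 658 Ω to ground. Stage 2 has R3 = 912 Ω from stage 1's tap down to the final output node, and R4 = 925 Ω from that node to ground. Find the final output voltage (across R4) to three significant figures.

V_out ≈ 0.210 V

Stage 2 presents R3+R4 = 1837 Ω as a load on stage 1's tap.
Stage 1's lower leg becomes R2‖(R3+R4) = 484.5 Ω, so V_mid = 6.27 × 484.5/7284 = 0.4170 V.
Stage 2 is itself unloaded: V_out = V_mid × R4/(R3+R4) = 0.4170 × 925/1837 = 0.210 V.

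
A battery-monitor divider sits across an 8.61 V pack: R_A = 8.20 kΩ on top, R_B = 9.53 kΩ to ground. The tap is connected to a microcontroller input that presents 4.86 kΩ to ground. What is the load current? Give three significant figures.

I_L ≈ 0.499 mA

R_B‖R_L = 3.219 kΩ; V_out = 8.61 × 3.219/11.42 = 2.427 V.
I_L = V_out / R_L = 2.427 / 4.86 kΩ = 0.499 mA.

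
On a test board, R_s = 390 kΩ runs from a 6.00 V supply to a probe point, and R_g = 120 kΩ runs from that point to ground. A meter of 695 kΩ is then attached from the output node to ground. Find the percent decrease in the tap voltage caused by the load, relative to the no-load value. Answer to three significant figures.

Unloaded V = 6.00 × 120/510.0 = 1.4118 V.
Loaded: R_g‖R_L = 102.3 kΩ, giving V = 6.00 × 102.3/492.3 = 1.2471 V.
Drop = (1.4118 − 1.2471) / 1.4118 = 11.7 %.

11.7 %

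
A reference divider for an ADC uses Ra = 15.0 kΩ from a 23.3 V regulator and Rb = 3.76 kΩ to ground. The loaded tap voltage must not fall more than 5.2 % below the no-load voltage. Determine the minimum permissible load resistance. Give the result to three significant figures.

R_L(min) ≈ 54.8 kΩ

Output resistance R_th = Ra‖Rb = (15.0 × 3.76)/18.76 = 3.006 kΩ.
The fractional drop is R_th/(R_th + R_L); requiring this ≤ 0.0520 gives R_L ≥ R_th(1/0.0520 − 1) = 3.006 × 18.23 = 54.8 kΩ.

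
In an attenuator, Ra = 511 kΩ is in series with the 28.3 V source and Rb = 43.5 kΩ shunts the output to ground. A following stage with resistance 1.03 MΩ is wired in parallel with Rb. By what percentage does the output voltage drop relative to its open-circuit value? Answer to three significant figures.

3.75 %

The divider's output (Thévenin) resistance is Ra‖Rb = 40.09 kΩ.
Fractional drop under load = R_th/(R_th + R_L) = 40.09 / (40.09 + 1030) = 0.03746.
So the output falls by 3.75 %.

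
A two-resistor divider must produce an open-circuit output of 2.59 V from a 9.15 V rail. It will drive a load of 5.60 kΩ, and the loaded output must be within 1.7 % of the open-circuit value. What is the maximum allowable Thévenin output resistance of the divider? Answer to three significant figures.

Loading drop = R_th/(R_th + R_L) ≤ 0.0170, so R_th ≤ R_L · ε/(1−ε) = 5.60 kΩ × 0.0170/0.9830 = 96.8 Ω.
(Any R1, R2 with R2/(R1+R2) = 0.283 and R1‖R2 ≤ 96.8 Ω will meet the spec.)

R_th ≤ 96.8 Ω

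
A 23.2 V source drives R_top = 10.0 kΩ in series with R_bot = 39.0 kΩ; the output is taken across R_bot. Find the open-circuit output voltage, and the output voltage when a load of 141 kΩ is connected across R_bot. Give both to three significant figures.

Open-circuit: V = 23.2 × 39.0/(10.0 + 39.0) = 18.5 V.
With the load, R_bot becomes R_bot‖R_L = 30.55 kΩ, so V = 23.2 × 30.55/40.55 = 17.5 V.

Unloaded: 18.5 V; loaded: 17.5 V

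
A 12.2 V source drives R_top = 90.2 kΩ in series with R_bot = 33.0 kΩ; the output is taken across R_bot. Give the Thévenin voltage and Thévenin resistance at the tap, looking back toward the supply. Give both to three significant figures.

V_th = 3.27 V, R_th = 24.2 kΩ

V_th is the open-circuit tap voltage: 12.2 × 33.0/(90.2 + 33.0) = 3.27 V.
With the supply zeroed, R_top and R_bot appear in parallel from the tap: R_th = R_top‖R_bot = (90.2 × 33.0)/123.2 = 24.2 kΩ.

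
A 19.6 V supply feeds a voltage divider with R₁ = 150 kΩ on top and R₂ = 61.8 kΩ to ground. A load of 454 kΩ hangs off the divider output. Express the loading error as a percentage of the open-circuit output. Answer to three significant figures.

The divider's output (Thévenin) resistance is R₁‖R₂ = 43.77 kΩ.
Fractional drop under load = R_th/(R_th + R_L) = 43.77 / (43.77 + 454) = 0.08793.
So the output falls by 8.79 %.

8.79 %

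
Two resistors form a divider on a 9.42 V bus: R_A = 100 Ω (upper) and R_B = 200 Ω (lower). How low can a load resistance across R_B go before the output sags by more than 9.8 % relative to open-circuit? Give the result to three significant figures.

Output resistance R_th = R_A‖R_B = (100 × 200)/300.0 = 66.67 Ω.
The fractional drop is R_th/(R_th + R_L); requiring this ≤ 0.0980 gives R_L ≥ R_th(1/0.0980 − 1) = 66.67 × 9.204 = 614 Ω.

R_L(min) ≈ 614 Ω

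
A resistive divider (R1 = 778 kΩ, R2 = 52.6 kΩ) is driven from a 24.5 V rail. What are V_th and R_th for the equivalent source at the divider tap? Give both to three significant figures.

V_th = 1.55 V, R_th = 49.3 kΩ

V_th is the open-circuit tap voltage: 24.5 × 52.6/(778 + 52.6) = 1.55 V.
With the supply zeroed, R1 and R2 appear in parallel from the tap: R_th = R1‖R2 = (778 × 52.6)/830.6 = 49.3 kΩ.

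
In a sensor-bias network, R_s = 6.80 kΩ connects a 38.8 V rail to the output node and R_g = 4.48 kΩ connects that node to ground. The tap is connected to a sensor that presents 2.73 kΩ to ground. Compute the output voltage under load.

V_out ≈ 7.75 V

The load sits in parallel with R_g: R_g‖R_L = (4.48 × 2.73) / (4.48 + 2.73) = 1.696 kΩ.
V_out = 38.8 × 1.696 / (6.80 + 1.696) = 38.8 × 1.696/8.496 = 7.75 V.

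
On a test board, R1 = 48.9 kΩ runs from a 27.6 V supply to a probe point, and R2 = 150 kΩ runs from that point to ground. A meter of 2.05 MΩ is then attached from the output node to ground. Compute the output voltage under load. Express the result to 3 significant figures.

The load sits in parallel with R2: R2‖R_L = (150 × 2050) / (150 + 2050) = 139.8 kΩ.
V_out = 27.6 × 139.8 / (48.9 + 139.8) = 27.6 × 139.8/188.7 = 20.4 V.
(Unloaded it would have been 20.8 V.)

V_out ≈ 20.4 V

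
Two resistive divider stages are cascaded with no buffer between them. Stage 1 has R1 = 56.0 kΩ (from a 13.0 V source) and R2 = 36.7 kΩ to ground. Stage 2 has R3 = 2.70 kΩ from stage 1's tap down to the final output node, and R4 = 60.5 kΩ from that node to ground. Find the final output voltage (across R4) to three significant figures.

Stage 2 presents R3+R4 = 63.20 kΩ as a load on stage 1's tap.
Stage 1's lower leg becomes R2‖(R3+R4) = 23.22 kΩ, so V_mid = 13.0 × 23.22/79.22 = 3.810 V.
Stage 2 is itself unloaded: V_out = V_mid × R4/(R3+R4) = 3.810 × 60.5/63.20 = 3.65 V.

V_out ≈ 3.65 V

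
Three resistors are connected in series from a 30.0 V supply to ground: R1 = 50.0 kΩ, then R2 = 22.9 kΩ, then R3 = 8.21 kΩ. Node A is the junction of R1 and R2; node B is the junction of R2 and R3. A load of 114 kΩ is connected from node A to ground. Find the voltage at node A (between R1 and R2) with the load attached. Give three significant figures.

Below node A the series string R2+R3 = 31.11 kΩ sits in parallel with the 114 kΩ load: 24.44 kΩ.
V_A = 30.0 × 24.44/(50.0 + 24.44) = 9.85 V.

V ≈ 9.85 V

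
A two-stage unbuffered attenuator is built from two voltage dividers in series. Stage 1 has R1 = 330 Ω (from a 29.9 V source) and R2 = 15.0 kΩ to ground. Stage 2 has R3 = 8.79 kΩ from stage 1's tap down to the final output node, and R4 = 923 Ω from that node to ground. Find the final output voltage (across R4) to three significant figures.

V_out ≈ 2.69 V

Stage 2 presents R3+R4 = 9713 Ω as a load on stage 1's tap.
Stage 1's lower leg becomes R2‖(R3+R4) = 5895 Ω, so V_mid = 29.9 × 5895/6225 = 28.32 V.
Stage 2 is itself unloaded: V_out = V_mid × R4/(R3+R4) = 28.32 × 923/9713 = 2.69 V.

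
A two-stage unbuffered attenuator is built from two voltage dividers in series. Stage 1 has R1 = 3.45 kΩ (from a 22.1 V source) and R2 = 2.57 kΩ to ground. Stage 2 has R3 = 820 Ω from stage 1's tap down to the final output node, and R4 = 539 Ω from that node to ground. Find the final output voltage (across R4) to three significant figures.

Stage 2 presents R3+R4 = 1359 Ω as a load on stage 1's tap.
Stage 1's lower leg becomes R2‖(R3+R4) = 888.9 Ω, so V_mid = 22.1 × 888.9/4339 = 4.528 V.
Stage 2 is itself unloaded: V_out = V_mid × R4/(R3+R4) = 4.528 × 539/1359 = 1.80 V.

V_out ≈ 1.80 V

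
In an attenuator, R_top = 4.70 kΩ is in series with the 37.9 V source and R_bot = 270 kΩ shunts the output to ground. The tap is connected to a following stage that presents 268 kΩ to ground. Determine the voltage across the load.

V_out ≈ 36.6 V

The load sits in parallel with R_bot: R_bot‖R_L = (270 × 268) / (270 + 268) = 134.5 kΩ.
V_out = 37.9 × 134.5 / (4.70 + 134.5) = 37.9 × 134.5/139.2 = 36.6 V.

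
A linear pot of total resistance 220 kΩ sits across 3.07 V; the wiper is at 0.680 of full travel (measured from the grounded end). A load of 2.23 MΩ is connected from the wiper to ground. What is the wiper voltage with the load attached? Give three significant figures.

V ≈ 2.04 V

The wiper splits the pot into (1−α)R = 70.40 kΩ above and αR = 149.6 kΩ below.
Lower section ‖ load = 140.2 kΩ.
V_wiper = 3.07 × 140.2/(70.40 + 140.2) = 2.04 V.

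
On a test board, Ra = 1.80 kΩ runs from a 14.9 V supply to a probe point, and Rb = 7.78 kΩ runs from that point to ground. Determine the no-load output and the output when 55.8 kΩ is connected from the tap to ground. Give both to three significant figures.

Unloaded: 12.1 V; loaded: 11.8 V

Open-circuit: V = 14.9 × 7.78/(1.80 + 7.78) = 12.1 V.
With the load, Rb becomes Rb‖R_L = 6.828 kΩ, so V = 14.9 × 6.828/8.628 = 11.8 V.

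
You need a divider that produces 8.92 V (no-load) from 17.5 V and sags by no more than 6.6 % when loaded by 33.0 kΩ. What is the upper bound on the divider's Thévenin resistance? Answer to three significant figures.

R_th ≤ 2.33 kΩ

Loading drop = R_th/(R_th + R_L) ≤ 0.0660, so R_th ≤ R_L · ε/(1−ε) = 33.0 kΩ × 0.0660/0.9340 = 2.33 kΩ.
(Any R1, R2 with R2/(R1+R2) = 0.510 and R1‖R2 ≤ 2.33 kΩ will meet the spec.)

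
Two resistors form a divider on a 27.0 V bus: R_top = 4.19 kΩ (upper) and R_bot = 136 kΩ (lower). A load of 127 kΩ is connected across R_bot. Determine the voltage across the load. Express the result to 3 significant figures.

V_out ≈ 25.4 V

The load sits in parallel with R_bot: R_bot‖R_L = (136 × 127) / (136 + 127) = 65.67 kΩ.
V_out = 27.0 × 65.67 / (4.19 + 65.67) = 27.0 × 65.67/69.86 = 25.4 V.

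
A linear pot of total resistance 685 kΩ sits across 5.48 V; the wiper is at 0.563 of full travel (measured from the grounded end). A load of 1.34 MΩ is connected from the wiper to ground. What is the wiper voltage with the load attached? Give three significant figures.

The wiper splits the pot into (1−α)R = 299.3 kΩ above and αR = 385.7 kΩ below.
Lower section ‖ load = 299.5 kΩ.
V_wiper = 5.48 × 299.5/(299.3 + 299.5) = 2.74 V.

V ≈ 2.74 V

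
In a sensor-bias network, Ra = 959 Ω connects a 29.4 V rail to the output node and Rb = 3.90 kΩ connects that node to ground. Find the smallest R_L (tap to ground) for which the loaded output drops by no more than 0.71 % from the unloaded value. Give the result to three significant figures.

Output resistance R_th = Ra‖Rb = (959 × 3900)/4859 = 769.7 Ω.
The fractional drop is R_th/(R_th + R_L); requiring this ≤ 0.00710 gives R_L ≥ R_th(1/0.00710 − 1) = 769.7 × 139.8 = 108 kΩ.

R_L(min) ≈ 108 kΩ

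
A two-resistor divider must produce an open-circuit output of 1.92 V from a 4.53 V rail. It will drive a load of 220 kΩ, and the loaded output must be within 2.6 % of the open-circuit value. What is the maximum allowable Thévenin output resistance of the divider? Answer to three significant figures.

R_th ≤ 5.87 kΩ

Loading drop = R_th/(R_th + R_L) ≤ 0.0260, so R_th ≤ R_L · ε/(1−ε) = 220 kΩ × 0.0260/0.9740 = 5.87 kΩ.
(Any R1, R2 with R2/(R1+R2) = 0.424 and R1‖R2 ≤ 5.87 kΩ will meet the spec.)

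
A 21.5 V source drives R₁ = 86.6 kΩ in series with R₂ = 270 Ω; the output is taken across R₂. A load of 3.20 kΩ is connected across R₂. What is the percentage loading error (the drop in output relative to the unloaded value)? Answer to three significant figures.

7.76 %

The divider's output (Thévenin) resistance is R₁‖R₂ = 269.2 Ω.
Fractional drop under load = R_th/(R_th + R_L) = 269.2 / (269.2 + 3200) = 0.07759.
So the output falls by 7.76 %.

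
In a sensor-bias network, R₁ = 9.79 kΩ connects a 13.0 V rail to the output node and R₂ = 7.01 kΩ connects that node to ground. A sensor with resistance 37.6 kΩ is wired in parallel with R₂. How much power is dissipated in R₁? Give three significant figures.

P ≈ 6.71 mW

Total resistance from the source is R₁ + (R₂‖R_L) = 15.70 kΩ, so I = 13.0/15.70 kΩ = 0.8281 mA.
P = I²·R₁ = (0.8281 mA)² × 9.79 kΩ = 6.71 mW.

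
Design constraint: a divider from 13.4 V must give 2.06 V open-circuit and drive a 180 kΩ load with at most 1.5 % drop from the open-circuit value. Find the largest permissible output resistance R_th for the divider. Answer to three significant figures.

R_th ≤ 2.74 kΩ

Loading drop = R_th/(R_th + R_L) ≤ 0.0150, so R_th ≤ R_L · ε/(1−ε) = 180 kΩ × 0.0150/0.9850 = 2.74 kΩ.
(Any R1, R2 with R2/(R1+R2) = 0.154 and R1‖R2 ≤ 2.74 kΩ will meet the spec.)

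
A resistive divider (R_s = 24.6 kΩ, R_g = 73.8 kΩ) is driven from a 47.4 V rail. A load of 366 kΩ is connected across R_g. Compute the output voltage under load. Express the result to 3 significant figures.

The load sits in parallel with R_g: R_g‖R_L = (73.8 × 366) / (73.8 + 366) = 61.42 kΩ.
V_out = 47.4 × 61.42 / (24.6 + 61.42) = 47.4 × 61.42/86.02 = 33.8 V.

V_out ≈ 33.8 V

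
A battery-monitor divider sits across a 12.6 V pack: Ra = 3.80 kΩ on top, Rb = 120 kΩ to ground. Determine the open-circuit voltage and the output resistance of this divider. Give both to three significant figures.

V_th is the open-circuit tap voltage: 12.6 × 120/(3.80 + 120) = 12.2 V.
With the supply zeroed, Ra and Rb appear in parallel from the tap: R_th = Ra‖Rb = (3.80 × 120)/123.8 = 3.68 kΩ.

V_th = 12.2 V, R_th = 3.68 kΩ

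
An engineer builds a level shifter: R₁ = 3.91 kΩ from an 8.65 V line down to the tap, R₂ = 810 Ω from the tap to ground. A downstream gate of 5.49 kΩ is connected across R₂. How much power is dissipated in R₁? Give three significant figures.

Total resistance from the source is R₁ + (R₂‖R_L) = 4616 Ω, so I = 8.65/4616 Ω = 1.874 mA.
P = I²·R₁ = (1.874 mA)² × 3.91 kΩ = 13.7 mW.

P ≈ 13.7 mW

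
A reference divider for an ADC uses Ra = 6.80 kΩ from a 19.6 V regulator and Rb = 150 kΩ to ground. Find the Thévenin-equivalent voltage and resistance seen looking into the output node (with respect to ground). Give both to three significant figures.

V_th is the open-circuit tap voltage: 19.6 × 150/(6.80 + 150) = 18.8 V.
With the supply zeroed, Ra and Rb appear in parallel from the tap: R_th = Ra‖Rb = (6.80 × 150)/156.8 = 6.51 kΩ.

V_th = 18.8 V, R_th = 6.51 kΩ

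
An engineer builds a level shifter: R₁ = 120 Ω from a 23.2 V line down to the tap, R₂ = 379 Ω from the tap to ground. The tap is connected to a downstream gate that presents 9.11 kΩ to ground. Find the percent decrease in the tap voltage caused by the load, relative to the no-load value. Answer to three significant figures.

0.991 %

The divider's output (Thévenin) resistance is R₁‖R₂ = 91.14 Ω.
Fractional drop under load = R_th/(R_th + R_L) = 91.14 / (91.14 + 9110) = 0.009906.
So the output falls by 0.991 %.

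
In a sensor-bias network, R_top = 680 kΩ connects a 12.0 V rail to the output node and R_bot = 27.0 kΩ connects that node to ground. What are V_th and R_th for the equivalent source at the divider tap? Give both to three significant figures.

V_th = 0.458 V, R_th = 26.0 kΩ

V_th is the open-circuit tap voltage: 12.0 × 27.0/(680 + 27.0) = 0.458 V.
With the supply zeroed, R_top and R_bot appear in parallel from the tap: R_th = R_top‖R_bot = (680 × 27.0)/707.0 = 26.0 kΩ.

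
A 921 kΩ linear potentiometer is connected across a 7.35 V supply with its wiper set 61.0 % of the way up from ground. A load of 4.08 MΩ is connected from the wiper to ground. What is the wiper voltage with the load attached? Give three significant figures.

V ≈ 4.25 V

The wiper splits the pot into (1−α)R = 359.2 kΩ above and αR = 561.8 kΩ below.
Lower section ‖ load = 493.8 kΩ.
V_wiper = 7.35 × 493.8/(359.2 + 493.8) = 4.25 V.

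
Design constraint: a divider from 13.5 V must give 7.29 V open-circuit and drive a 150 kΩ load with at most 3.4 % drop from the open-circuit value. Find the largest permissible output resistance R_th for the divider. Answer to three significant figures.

R_th ≤ 5.28 kΩ

Loading drop = R_th/(R_th + R_L) ≤ 0.0340, so R_th ≤ R_L · ε/(1−ε) = 150 kΩ × 0.0340/0.9660 = 5.28 kΩ.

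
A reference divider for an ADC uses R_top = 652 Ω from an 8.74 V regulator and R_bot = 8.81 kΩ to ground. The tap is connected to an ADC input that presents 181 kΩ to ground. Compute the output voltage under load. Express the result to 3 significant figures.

V_out ≈ 8.11 V

The load sits in parallel with R_bot: R_bot‖R_L = (8810 × 181000) / (8810 + 181000) = 8401 Ω.
V_out = 8.74 × 8401 / (652 + 8401) = 8.74 × 8401/9053 = 8.11 V.
(Unloaded it would have been 8.14 V.)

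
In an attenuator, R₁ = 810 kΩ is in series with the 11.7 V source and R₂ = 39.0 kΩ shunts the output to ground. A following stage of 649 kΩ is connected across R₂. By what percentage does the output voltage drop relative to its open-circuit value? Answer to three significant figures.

5.42 %

The divider's output (Thévenin) resistance is R₁‖R₂ = 37.21 kΩ.
Fractional drop under load = R_th/(R_th + R_L) = 37.21 / (37.21 + 649) = 0.05422.
So the output falls by 5.42 %.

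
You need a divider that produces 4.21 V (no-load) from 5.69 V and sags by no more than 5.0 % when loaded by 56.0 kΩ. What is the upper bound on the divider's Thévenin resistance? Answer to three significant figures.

R_th ≤ 2.95 kΩ

Loading drop = R_th/(R_th + R_L) ≤ 0.0500, so R_th ≤ R_L · ε/(1−ε) = 56.0 kΩ × 0.0500/0.9500 = 2.95 kΩ.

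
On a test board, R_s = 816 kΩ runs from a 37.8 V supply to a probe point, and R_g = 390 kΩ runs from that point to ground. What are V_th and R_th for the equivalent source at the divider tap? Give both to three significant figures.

V_th is the open-circuit tap voltage: 37.8 × 390/(816 + 390) = 12.2 V.
With the supply zeroed, R_s and R_g appear in parallel from the tap: R_th = R_s‖R_g = (816 × 390)/1206 = 264 kΩ.

V_th = 12.2 V, R_th = 264 kΩ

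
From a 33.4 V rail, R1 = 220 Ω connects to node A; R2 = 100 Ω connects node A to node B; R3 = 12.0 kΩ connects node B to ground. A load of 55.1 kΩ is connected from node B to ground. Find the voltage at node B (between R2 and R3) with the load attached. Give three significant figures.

V ≈ 32.3 V

At node B, R3 is in parallel with the load: R3‖R_L = 9854 Ω.
Below node A the resistance is R2 + (R3‖R_L) = 9954 Ω, so V_A = 33.4 × 9954/10170 = 32.68 V.
Then V_B = V_A × (R3‖R_L)/(R2 + R3‖R_L) = 32.68 × 9854/9954 = 32.3 V.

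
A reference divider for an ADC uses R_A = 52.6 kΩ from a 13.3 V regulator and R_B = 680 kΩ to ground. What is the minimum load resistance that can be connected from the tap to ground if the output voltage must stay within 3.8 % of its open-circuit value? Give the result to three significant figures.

Output resistance R_th = R_A‖R_B = (52.6 × 680)/732.6 = 48.82 kΩ.
The fractional drop is R_th/(R_th + R_L); requiring this ≤ 0.0380 gives R_L ≥ R_th(1/0.0380 − 1) = 48.82 × 25.32 = 1.24 MΩ.

R_L(min) ≈ 1.24 MΩ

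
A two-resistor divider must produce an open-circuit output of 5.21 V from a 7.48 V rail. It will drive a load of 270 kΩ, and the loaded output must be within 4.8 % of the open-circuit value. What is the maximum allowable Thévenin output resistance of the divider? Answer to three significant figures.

R_th ≤ 13.6 kΩ

Loading drop = R_th/(R_th + R_L) ≤ 0.0480, so R_th ≤ R_L · ε/(1−ε) = 270 kΩ × 0.0480/0.9520 = 13.6 kΩ.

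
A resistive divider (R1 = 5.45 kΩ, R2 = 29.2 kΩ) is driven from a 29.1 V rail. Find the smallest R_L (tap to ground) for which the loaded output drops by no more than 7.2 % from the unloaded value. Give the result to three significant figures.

Output resistance R_th = R1‖R2 = (5.45 × 29.2)/34.65 = 4.593 kΩ.
The fractional drop is R_th/(R_th + R_L); requiring this ≤ 0.0720 gives R_L ≥ R_th(1/0.0720 − 1) = 4.593 × 12.89 = 59.2 kΩ.

R_L(min) ≈ 59.2 kΩ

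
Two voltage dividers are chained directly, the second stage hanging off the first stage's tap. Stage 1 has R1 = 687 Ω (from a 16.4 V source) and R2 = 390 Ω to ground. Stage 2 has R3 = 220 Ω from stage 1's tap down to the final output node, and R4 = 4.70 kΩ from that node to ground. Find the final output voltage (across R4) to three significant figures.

V_out ≈ 5.40 V

Stage 2 presents R3+R4 = 4920 Ω as a load on stage 1's tap.
Stage 1's lower leg becomes R2‖(R3+R4) = 361.4 Ω, so V_mid = 16.4 × 361.4/1048 = 5.653 V.
Stage 2 is itself unloaded: V_out = V_mid × R4/(R3+R4) = 5.653 × 4700/4920 = 5.40 V.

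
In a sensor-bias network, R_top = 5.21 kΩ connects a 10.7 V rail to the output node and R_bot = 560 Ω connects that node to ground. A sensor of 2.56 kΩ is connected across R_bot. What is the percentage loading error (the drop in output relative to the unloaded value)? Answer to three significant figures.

16.5 %

Unloaded V = 10.7 × 560/5770 = 1.038 V.
Loaded: R_bot‖R_L = 459.5 Ω, giving V = 10.7 × 459.5/5669 = 0.8672 V.
Drop = (1.038 − 0.8672) / 1.038 = 16.5 %.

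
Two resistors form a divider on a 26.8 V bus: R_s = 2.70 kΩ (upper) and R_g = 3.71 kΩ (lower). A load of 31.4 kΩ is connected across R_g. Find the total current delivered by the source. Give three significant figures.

I ≈ 4.45 mA

R_g‖R_L = 3.318 kΩ, so the source sees R_s + R_g‖R_L = 6.018 kΩ.
I = 26.8 V / 6.018 kΩ = 4.45 mA.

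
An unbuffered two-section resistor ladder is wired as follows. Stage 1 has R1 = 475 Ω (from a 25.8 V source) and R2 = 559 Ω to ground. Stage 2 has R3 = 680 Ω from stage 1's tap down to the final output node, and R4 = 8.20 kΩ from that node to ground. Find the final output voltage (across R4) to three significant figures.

Stage 2 presents R3+R4 = 8880 Ω as a load on stage 1's tap.
Stage 1's lower leg becomes R2‖(R3+R4) = 525.9 Ω, so V_mid = 25.8 × 525.9/1001 = 13.56 V.
Stage 2 is itself unloaded: V_out = V_mid × R4/(R3+R4) = 13.56 × 8200/8880 = 12.5 V.

V_out ≈ 12.5 V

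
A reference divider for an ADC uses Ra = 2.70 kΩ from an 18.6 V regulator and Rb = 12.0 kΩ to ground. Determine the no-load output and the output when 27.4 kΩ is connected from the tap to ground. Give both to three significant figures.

Unloaded: 15.2 V; loaded: 14.1 V

Open-circuit: V = 18.6 × 12.0/(2.70 + 12.0) = 15.2 V.
With the load, Rb becomes Rb‖R_L = 8.345 kΩ, so V = 18.6 × 8.345/11.05 = 14.1 V.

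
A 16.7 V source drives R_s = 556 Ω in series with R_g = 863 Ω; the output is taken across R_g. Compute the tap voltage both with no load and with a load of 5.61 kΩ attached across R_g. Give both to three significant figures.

Unloaded: 10.2 V; loaded: 9.58 V

Open-circuit: V = 16.7 × 863/(556 + 863) = 10.2 V.
With the load, R_g becomes R_g‖R_L = 747.9 Ω, so V = 16.7 × 747.9/1304 = 9.58 V.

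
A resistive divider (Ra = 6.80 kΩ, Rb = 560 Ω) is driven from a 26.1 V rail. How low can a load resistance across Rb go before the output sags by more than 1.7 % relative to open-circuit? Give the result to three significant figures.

Output resistance R_th = Ra‖Rb = (6800 × 560)/7360 = 517.4 Ω.
The fractional drop is R_th/(R_th + R_L); requiring this ≤ 0.0170 gives R_L ≥ R_th(1/0.0170 − 1) = 517.4 × 57.82 = 29.9 kΩ.

R_L(min) ≈ 29.9 kΩ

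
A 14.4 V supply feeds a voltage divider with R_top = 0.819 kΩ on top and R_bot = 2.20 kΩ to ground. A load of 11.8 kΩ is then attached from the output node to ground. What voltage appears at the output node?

The load sits in parallel with R_bot: R_bot‖R_L = (2200 × 11800) / (2200 + 11800) = 1854 Ω.
V_out = 14.4 × 1854 / (819 + 1854) = 14.4 × 1854/2673 = 9.99 V.
(Unloaded it would have been 10.5 V.)

V_out ≈ 9.99 V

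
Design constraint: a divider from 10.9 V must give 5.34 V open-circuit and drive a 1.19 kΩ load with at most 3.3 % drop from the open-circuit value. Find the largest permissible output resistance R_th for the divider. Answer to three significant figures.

R_th ≤ 40.6 Ω

Loading drop = R_th/(R_th + R_L) ≤ 0.0330, so R_th ≤ R_L · ε/(1−ε) = 1.19 kΩ × 0.0330/0.9670 = 40.6 Ω.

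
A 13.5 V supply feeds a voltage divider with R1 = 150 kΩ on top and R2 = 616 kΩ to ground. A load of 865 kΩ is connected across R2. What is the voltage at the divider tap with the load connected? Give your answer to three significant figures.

V_out ≈ 9.53 V

The load sits in parallel with R2: R2‖R_L = (616 × 865) / (616 + 865) = 359.8 kΩ.
V_out = 13.5 × 359.8 / (150 + 359.8) = 13.5 × 359.8/509.8 = 9.53 V.
(Unloaded it would have been 10.9 V.)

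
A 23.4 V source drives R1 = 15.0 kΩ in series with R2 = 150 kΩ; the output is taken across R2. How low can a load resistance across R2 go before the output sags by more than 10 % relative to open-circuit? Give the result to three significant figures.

Output resistance R_th = R1‖R2 = (15.0 × 150)/165.0 = 13.64 kΩ.
The fractional drop is R_th/(R_th + R_L); requiring this ≤ 0.100 gives R_L ≥ R_th(1/0.100 − 1) = 13.64 × 9.000 = 123 kΩ.

R_L(min) ≈ 123 kΩ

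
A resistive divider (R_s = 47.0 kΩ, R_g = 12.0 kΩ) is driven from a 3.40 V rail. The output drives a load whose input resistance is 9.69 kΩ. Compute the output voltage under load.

The load sits in parallel with R_g: R_g‖R_L = (12.0 × 9.69) / (12.0 + 9.69) = 5.361 kΩ.
V_out = 3.40 × 5.361 / (47.0 + 5.361) = 3.40 × 5.361/52.36 = 0.348 V.
(Unloaded it would have been 0.692 V.)

V_out ≈ 0.348 V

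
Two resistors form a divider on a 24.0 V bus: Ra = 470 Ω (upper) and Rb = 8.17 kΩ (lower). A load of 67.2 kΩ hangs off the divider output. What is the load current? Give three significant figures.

Rb‖R_L = 7284 Ω; V_out = 24.0 × 7284/7754 = 22.55 V.
I_L = V_out / R_L = 22.55 / 67.2 kΩ = 0.335 mA.

I_L ≈ 0.335 mA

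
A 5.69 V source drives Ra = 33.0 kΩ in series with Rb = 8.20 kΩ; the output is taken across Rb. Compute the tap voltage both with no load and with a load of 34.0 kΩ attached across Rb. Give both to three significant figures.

Open-circuit: V = 5.69 × 8.20/(33.0 + 8.20) = 1.13 V.
With the load, Rb becomes Rb‖R_L = 6.607 kΩ, so V = 5.69 × 6.607/39.61 = 0.949 V.

Unloaded: 1.13 V; loaded: 0.949 V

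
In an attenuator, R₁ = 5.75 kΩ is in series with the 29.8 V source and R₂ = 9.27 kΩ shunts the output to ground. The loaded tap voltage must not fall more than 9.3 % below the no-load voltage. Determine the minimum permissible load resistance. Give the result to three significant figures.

R_L(min) ≈ 34.6 kΩ

Output resistance R_th = R₁‖R₂ = (5.75 × 9.27)/15.02 = 3.549 kΩ.
The fractional drop is R_th/(R_th + R_L); requiring this ≤ 0.0930 gives R_L ≥ R_th(1/0.0930 − 1) = 3.549 × 9.753 = 34.6 kΩ.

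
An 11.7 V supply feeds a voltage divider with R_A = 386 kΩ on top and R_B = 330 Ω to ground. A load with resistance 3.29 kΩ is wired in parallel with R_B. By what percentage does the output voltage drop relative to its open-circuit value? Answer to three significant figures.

9.11 %

Unloaded V = 11.7 × 330/386300 = 0.0099940 V.
Loaded: R_B‖R_L = 299.9 Ω, giving V = 11.7 × 299.9/386300 = 0.0090837 V.
Drop = (0.0099940 − 0.0090837) / 0.0099940 = 9.11 %.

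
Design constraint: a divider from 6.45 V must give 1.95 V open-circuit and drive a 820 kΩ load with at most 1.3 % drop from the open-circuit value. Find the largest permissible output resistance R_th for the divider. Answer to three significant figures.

Loading drop = R_th/(R_th + R_L) ≤ 0.0130, so R_th ≤ R_L · ε/(1−ε) = 820 kΩ × 0.0130/0.9870 = 10.8 kΩ.
(Any R1, R2 with R2/(R1+R2) = 0.302 and R1‖R2 ≤ 10.8 kΩ will meet the spec.)

R_th ≤ 10.8 kΩ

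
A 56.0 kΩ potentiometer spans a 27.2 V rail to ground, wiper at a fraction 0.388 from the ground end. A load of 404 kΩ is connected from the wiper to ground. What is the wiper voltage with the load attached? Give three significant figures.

The wiper splits the pot into (1−α)R = 34.27 kΩ above and αR = 21.73 kΩ below.
Lower section ‖ load = 20.62 kΩ.
V_wiper = 27.2 × 20.62/(34.27 + 20.62) = 10.2 V.

V ≈ 10.2 V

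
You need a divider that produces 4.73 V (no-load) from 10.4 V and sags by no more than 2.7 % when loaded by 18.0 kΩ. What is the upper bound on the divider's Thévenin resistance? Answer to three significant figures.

R_th ≤ 499 Ω

Loading drop = R_th/(R_th + R_L) ≤ 0.0270, so R_th ≤ R_L · ε/(1−ε) = 18.0 kΩ × 0.0270/0.9730 = 499 Ω.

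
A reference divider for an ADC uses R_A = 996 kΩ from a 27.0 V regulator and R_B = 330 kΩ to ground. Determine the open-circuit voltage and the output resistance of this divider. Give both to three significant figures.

V_th is the open-circuit tap voltage: 27.0 × 330/(996 + 330) = 6.72 V.
With the supply zeroed, R_A and R_B appear in parallel from the tap: R_th = R_A‖R_B = (996 × 330)/1326 = 248 kΩ.

V_th = 6.72 V, R_th = 248 kΩ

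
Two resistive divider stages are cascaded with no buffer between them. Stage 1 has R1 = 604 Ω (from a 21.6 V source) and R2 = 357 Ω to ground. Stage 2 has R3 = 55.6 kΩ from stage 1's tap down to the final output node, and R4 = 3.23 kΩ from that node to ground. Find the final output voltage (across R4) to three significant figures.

V_out ≈ 0.439 V

Stage 2 presents R3+R4 = 58830 Ω as a load on stage 1's tap.
Stage 1's lower leg becomes R2‖(R3+R4) = 354.8 Ω, so V_mid = 21.6 × 354.8/958.8 = 7.994 V.
Stage 2 is itself unloaded: V_out = V_mid × R4/(R3+R4) = 7.994 × 3230/58830 = 0.439 V.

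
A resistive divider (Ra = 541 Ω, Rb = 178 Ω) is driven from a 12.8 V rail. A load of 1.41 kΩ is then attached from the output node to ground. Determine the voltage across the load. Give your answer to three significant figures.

V_out ≈ 2.89 V

The load sits in parallel with Rb: Rb‖R_L = (178 × 1410) / (178 + 1410) = 158.0 Ω.
V_out = 12.8 × 158.0 / (541 + 158.0) = 12.8 × 158.0/699.0 = 2.89 V.
(Unloaded it would have been 3.17 V.)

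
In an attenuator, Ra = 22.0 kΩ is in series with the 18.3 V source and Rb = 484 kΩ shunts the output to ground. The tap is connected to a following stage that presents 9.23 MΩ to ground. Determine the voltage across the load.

The load sits in parallel with Rb: Rb‖R_L = (484 × 9230) / (484 + 9230) = 459.9 kΩ.
V_out = 18.3 × 459.9 / (22.0 + 459.9) = 18.3 × 459.9/481.9 = 17.5 V.
(Unloaded it would have been 17.5 V.)

V_out ≈ 17.5 V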